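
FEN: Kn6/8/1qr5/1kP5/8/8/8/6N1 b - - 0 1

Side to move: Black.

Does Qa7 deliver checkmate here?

After Qa7: white king on a8; in check: yes, from the black queen on a7.
White has 1 legal reply: Kxa7.
In check but a legal move exists → not checkmate.

no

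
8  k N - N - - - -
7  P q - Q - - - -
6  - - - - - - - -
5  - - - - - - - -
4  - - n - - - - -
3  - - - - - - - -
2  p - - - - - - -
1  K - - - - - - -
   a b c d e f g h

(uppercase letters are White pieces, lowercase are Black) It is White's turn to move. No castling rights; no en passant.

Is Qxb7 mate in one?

After Qxb7: black king on a8; in check: yes, from the white queen on b7.
King squares — a7: attacked by Qb7; b7: attacked by Nd8; b8: attacked by Pa7.
Black has no legal moves → checkmate.

yes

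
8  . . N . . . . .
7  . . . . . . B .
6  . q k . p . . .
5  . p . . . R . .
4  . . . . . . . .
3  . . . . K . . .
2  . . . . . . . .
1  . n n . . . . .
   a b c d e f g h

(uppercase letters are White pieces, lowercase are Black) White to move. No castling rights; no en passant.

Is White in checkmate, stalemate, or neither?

neither

White to move; white king on e3.
In check: yes, from the black queen on b6.
King squares — d2: attacked by Nb1; e2: attacked by Nc1; f2: attacked by Qb6; d3: attacked by Nc1; f3: available; d4: attacked by Qb6; e4: available; f4: available.
Legal moves for White: Kf4, Ke4, Kf3, Nxb6, Bd4, Rc5+.
White is in check but has 6 legal moves → neither.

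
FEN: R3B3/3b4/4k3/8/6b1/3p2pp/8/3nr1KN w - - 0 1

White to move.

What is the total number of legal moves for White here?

0

White to move; king on g1.
In check: yes, from the black rook on e1.
Legal moves: none.
Count: 0.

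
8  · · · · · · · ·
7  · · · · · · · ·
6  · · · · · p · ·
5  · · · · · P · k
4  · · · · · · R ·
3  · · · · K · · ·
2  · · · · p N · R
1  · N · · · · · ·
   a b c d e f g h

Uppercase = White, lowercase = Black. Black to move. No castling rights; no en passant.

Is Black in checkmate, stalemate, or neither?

checkmate

Black to move; black king on h5.
In check: yes, from the white rook on h2.
King squares — g4: attacked by Nf2; h4: attacked by Rh2; g5: attacked by Rg4; g6: attacked by Rg4; h6: attacked by Rh2.
Legal moves for Black: none.
In check with no legal moves → checkmate.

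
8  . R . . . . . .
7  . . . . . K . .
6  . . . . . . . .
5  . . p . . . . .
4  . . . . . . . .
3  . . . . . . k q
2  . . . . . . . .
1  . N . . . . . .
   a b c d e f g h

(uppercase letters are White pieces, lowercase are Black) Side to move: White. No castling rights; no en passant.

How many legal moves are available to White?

23

White to move; king on f7.
In check: no.
Legal moves: Rh8, Rg8+, Rf8, Re8, Rd8, Rc8, Ra8, Rb7, Rb6, Rb5, Rb4, Rb3+, Rb2, Kg8, Kf8, Ke8, Kg7, Ke7, Kg6, Kf6, Nc3, Na3, Nd2.
Count: 23.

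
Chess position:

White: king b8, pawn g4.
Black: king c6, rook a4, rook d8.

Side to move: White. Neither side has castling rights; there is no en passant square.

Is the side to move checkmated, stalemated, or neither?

White to move; white king on b8.
In check: yes, from the black rook on d8.
King squares — a7: attacked by Ra4; b7: attacked by Kc6; c7: attacked by Kc6; a8: attacked by Ra4; c8: attacked by Rd8.
Legal moves for White: none.
In check with no legal moves → checkmate.

checkmate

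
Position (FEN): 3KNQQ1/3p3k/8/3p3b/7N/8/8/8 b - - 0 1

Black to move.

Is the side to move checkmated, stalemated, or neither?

Black to move; black king on h7.
In check: yes, from the white queen on g8.
King squares — g6: attacked by Nh4; h6: attacked by Qf8; g7: attacked by Ne8; g8: attacked by Qf8; h8: attacked by Qg8.
Legal moves for Black: none.
In check with no legal moves → checkmate.

checkmate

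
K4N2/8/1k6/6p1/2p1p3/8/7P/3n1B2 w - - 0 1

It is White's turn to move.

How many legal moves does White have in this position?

White to move; king on a8.
In check: no.
Legal moves: Nh7, Nd7+, Ng6, Ne6, Kb8, Bxc4, Bh3, Bd3, Bg2, Be2, h3, h4.
Count: 12.

12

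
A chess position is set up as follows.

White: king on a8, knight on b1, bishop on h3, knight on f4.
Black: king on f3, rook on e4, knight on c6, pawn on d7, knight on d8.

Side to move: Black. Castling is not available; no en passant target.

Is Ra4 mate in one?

After Ra4: white king on a8; in check: yes, from the black rook on a4.
King squares — a7: attacked by Ra4; b7: attacked by Nd8; b8: attacked by Nc6.
White has no legal moves → checkmate.

yes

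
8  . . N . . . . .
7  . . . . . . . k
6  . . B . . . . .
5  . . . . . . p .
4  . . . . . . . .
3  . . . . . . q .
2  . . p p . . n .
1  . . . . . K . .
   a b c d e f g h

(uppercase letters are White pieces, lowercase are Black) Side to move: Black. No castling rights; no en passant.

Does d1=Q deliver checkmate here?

After d1=Q: white king on f1; in check: yes, from the black queen on d1.
King squares — e1: attacked by Qd1; g1: attacked by Qd1; e2: attacked by Qd1; f2: attacked by Qg3; g2: attacked by Qg3.
White has no legal moves → checkmate.

yes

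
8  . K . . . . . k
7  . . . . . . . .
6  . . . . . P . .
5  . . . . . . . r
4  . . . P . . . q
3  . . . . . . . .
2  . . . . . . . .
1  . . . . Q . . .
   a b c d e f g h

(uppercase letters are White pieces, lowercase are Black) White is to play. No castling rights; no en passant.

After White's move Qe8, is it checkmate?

no

After Qe8: black king on h8; in check: yes, from the white queen on e8.
Black has 1 legal reply: Kh7.
In check but a legal move exists → not checkmate.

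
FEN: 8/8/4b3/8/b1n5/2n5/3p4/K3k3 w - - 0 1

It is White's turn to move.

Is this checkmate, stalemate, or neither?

White to move; white king on a1.
In check: no.
King squares — b1: attacked by Nc3; a2: attacked by Nc3; b2: attacked by Nc4.
Legal moves for White: none.
Not in check and no legal moves → stalemate.

stalemate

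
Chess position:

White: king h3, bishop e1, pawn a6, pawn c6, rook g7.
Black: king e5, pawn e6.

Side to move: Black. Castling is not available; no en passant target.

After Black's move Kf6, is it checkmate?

no

After Kf6: white king on h3; in check: no.
White is not in check, so this cannot be checkmate.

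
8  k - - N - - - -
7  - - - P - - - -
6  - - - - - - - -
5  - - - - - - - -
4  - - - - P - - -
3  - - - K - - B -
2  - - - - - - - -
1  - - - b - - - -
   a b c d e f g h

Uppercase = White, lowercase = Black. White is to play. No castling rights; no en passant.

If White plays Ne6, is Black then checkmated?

no

After Ne6: black king on a8; in check: no.
Black is not in check, so this cannot be checkmate.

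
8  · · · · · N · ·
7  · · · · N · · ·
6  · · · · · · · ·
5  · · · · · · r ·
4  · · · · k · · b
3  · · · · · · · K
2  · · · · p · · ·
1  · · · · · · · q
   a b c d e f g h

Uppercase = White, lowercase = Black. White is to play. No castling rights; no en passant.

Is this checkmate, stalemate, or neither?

White to move; white king on h3.
In check: yes, from the black queen on h1.
King squares — g2: attacked by Qh1; h2: attacked by Qh1; g3: attacked by Bh4; g4: attacked by Rg5; h4: attacked by Qh1.
Legal moves for White: none.
In check with no legal moves → checkmate.

checkmate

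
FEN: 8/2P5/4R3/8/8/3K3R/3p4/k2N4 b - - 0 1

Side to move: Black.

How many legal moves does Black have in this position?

Black to move; king on a1.
In check: no.
Legal moves: Ka2, Kb1.
Count: 2.

2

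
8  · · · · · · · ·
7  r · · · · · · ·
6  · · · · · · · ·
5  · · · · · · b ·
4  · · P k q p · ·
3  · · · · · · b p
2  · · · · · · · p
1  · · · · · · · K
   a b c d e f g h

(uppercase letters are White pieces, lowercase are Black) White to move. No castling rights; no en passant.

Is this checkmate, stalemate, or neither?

White to move; white king on h1.
In check: yes, from the black queen on e4.
King squares — g1: attacked by Ph2; g2: attacked by Ph3; h2: attacked by Bg3.
Legal moves for White: none.
In check with no legal moves → checkmate.

checkmate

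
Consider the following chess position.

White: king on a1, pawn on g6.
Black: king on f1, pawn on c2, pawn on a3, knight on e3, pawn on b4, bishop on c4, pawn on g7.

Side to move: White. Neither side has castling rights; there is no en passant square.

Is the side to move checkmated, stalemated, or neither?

stalemate

White to move; white king on a1.
In check: no.
King squares — b1: attacked by Pc2; a2: attacked by Bc4; b2: attacked by Pa3.
Legal moves for White: none.
Not in check and no legal moves → stalemate.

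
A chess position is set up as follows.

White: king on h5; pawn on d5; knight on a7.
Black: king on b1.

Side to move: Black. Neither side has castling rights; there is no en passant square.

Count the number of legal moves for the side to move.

Black to move; king on b1.
In check: no.
Legal moves: Kc2, Kb2, Ka2, Kc1, Ka1.
Count: 5.

5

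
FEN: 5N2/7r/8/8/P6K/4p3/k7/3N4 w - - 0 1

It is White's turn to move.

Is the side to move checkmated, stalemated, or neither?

White to move; white king on h4.
In check: yes, from the black rook on h7.
King squares — g3: available; h3: attacked by Rh7; g4: available; g5: available; h5: attacked by Rh7.
Legal moves for White: Kg5, Kg4, Kg3, Nxh7.
White is in check but has 4 legal moves → neither.

neither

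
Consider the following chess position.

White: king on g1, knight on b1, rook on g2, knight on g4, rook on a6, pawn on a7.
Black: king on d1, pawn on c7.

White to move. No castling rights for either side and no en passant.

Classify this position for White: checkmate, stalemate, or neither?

neither

White to move; white king on g1.
In check: no.
Legal moves for White include: Rh6, Rg6, Rf6, Re6, Rd6+, Rc6, Rb6, Ra5, Ra4, Ra3, Raa2, Ra1, Nh6, Nf6, Ne5, Ne3+, Nh2, Nf2+, ... (list truncated; more exist).
White has legal moves and is not in check → neither.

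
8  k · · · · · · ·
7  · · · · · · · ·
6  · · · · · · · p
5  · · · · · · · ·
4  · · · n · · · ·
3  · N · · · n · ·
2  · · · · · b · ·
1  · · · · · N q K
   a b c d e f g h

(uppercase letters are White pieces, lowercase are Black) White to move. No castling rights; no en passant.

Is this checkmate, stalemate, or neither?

checkmate

White to move; white king on h1.
In check: yes, from the black queen on g1.
King squares — g1: attacked by Bf2; g2: attacked by Qg1; h2: attacked by Qg1.
Legal moves for White: none.
In check with no legal moves → checkmate.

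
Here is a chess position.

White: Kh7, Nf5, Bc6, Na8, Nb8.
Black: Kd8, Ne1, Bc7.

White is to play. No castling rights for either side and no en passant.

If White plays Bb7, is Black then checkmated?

After Bb7: black king on d8; in check: no.
Black is not in check, so this cannot be checkmate.

no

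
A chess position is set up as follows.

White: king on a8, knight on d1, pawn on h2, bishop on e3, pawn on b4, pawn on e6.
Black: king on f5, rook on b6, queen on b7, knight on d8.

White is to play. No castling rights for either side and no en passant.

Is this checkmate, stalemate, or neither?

checkmate

White to move; white king on a8.
In check: yes, from the black queen on b7.
King squares — a7: attacked by Qb7; b7: attacked by Rb6; b8: attacked by Qb7.
Legal moves for White: none.
In check with no legal moves → checkmate.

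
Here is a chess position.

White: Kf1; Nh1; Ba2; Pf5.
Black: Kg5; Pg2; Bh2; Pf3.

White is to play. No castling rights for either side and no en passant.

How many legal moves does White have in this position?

White to move; king on f1.
In check: yes, from the black pawn on g2.
Legal moves: Kf2, Ke1.
Count: 2.

2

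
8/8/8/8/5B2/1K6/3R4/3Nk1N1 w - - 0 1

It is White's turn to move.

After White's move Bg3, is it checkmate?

After Bg3: black king on e1; in check: yes, from the white bishop on g3.
Black has 2 legal replies: Kxd2, Kf1.
In check but a legal move exists → not checkmate.

no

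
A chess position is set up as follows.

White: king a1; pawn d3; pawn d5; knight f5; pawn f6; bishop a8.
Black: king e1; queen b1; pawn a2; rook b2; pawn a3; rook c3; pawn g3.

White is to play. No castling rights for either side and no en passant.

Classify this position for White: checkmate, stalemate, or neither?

White to move; white king on a1.
In check: yes, from the black queen on b1.
King squares — b1: attacked by Pa2; a2: attacked by Qb1; b2: attacked by Qb1.
Legal moves for White: none.
In check with no legal moves → checkmate.

checkmate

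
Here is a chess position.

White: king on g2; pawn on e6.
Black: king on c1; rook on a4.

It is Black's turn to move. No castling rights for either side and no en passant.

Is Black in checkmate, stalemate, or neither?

neither

Black to move; black king on c1.
In check: no.
Legal moves for Black include: Ra8, Ra7, Ra6, Ra5, Rh4, Rg4+, Rf4, Re4, Rd4, Rc4, Rb4, Ra3, Ra2+, Ra1, Kd2, Kc2, Kb2, Kd1, ... (list truncated; more exist).
Black has legal moves and is not in check → neither.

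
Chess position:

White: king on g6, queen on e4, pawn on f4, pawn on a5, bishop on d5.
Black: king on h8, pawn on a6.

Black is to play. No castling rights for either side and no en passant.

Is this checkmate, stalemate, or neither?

Black to move; black king on h8.
In check: no.
King squares — g7: attacked by Kg6; h7: attacked by Kg6; g8: attacked by Bd5.
Legal moves for Black: none.
Not in check and no legal moves → stalemate.

stalemate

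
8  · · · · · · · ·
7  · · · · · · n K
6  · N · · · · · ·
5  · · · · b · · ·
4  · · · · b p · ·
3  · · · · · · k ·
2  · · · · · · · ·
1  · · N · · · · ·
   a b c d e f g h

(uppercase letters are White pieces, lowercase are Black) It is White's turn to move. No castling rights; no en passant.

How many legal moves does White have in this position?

White to move; king on h7.
In check: yes, from the black bishop on e4.
Legal moves: Kh8, Kg8, Kh6.
Count: 3.

3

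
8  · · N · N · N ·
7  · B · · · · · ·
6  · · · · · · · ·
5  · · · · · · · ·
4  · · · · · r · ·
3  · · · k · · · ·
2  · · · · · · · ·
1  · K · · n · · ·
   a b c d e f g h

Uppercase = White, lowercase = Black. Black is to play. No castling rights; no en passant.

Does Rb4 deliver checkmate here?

no

After Rb4: white king on b1; in check: yes, from the black rook on b4.
White has 3 legal replies: Ka2, Kc1, Ka1.
In check but a legal move exists → not checkmate.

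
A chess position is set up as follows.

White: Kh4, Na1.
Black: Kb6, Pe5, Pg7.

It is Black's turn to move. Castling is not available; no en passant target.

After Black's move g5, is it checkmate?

After g5: white king on h4; in check: yes, from the black pawn on g5.
White has 5 legal replies: Kh5, Kxg5, Kg4, Kh3, Kg3.
In check but a legal move exists → not checkmate.

no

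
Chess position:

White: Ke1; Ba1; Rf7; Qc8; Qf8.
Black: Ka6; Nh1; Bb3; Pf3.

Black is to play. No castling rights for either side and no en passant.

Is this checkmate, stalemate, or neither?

neither

Black to move; black king on a6.
In check: yes, from the white queen on c8.
King squares — a5: available; b5: available; b6: available; a7: attacked by Rf7; b7: attacked by Rf7.
Legal moves for Black: Kb6, Kb5, Ka5.
Black is in check but has 3 legal moves → neither.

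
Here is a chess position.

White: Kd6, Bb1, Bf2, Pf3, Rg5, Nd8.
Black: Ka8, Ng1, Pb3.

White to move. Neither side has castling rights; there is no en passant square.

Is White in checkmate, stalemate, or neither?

neither

White to move; white king on d6.
In check: no.
Legal moves for White include: Nf7, Nb7, Ne6, Nc6, Ke7, Kd7, Kc7, Ke6, Kc6, Ke5, Kd5, Kc5, Rg8, Rg7, Rg6, Rh5, Rf5, Re5, ... (list truncated; more exist).
White has legal moves and is not in check → neither.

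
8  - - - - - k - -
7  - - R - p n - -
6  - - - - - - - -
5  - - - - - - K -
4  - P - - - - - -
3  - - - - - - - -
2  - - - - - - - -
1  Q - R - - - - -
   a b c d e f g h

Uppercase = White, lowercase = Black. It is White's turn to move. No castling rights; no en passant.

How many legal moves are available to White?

White to move; king on g5.
In check: yes, from the black knight on f7.
Legal moves: Kg6, Kh5, Kf5, Kh4, Kg4, Kf4.
Count: 6.

6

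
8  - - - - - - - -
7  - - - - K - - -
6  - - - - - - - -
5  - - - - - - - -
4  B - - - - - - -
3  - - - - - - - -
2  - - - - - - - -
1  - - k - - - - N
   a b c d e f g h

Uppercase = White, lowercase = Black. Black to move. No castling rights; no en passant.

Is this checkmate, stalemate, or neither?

Black to move; black king on c1.
In check: no.
Legal moves for Black: Kd2, Kb2, Kb1.
Black has 3 legal moves and is not in check → neither.

neither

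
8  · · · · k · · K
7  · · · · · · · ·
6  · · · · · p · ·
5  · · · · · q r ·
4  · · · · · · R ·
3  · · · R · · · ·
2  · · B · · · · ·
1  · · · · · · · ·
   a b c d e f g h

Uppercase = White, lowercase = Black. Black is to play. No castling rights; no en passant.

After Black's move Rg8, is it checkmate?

no

After Rg8: white king on h8; in check: yes, from the black rook on g8.
White has 2 legal replies: Kxg8, Rxg8+.
In check but a legal move exists → not checkmate.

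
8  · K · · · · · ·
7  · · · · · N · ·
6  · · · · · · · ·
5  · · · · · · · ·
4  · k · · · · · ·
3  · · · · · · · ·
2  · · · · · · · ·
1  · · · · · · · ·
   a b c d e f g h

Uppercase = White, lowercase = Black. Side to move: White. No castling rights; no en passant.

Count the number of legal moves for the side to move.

11

White to move; king on b8.
In check: no.
Legal moves: Kc8, Ka8, Kc7, Kb7, Ka7, Nh8, Nd8, Nh6, Nd6, Ng5, Ne5.
Count: 11.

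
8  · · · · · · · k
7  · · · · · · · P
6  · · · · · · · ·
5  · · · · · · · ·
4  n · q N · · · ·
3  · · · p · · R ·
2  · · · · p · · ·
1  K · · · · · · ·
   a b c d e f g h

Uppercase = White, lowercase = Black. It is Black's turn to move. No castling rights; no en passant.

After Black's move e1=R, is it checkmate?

After e1=R: white king on a1; in check: yes, from the black rook on e1.
King squares — b1: attacked by Re1; a2: attacked by Qc4; b2: attacked by Na4.
White has no legal moves → checkmate.

yes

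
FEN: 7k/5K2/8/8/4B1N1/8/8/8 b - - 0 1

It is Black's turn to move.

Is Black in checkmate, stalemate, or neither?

stalemate

Black to move; black king on h8.
In check: no.
King squares — g7: attacked by Kf7; h7: attacked by Be4; g8: attacked by Kf7.
Legal moves for Black: none.
Not in check and no legal moves → stalemate.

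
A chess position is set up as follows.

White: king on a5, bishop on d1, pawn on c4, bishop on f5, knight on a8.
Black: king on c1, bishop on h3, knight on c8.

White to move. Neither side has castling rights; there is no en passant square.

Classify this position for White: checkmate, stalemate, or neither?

neither

White to move; white king on a5.
In check: no.
Legal moves for White include: Nc7, Nb6, Bxc8, Bh7, Bd7, Bg6, Be6, Bfg4, Be4, Bxh3, Bd3, Bfc2, Bb1, Ka6, Kb5, Kb4, Ka4, Bh5, ... (list truncated; more exist).
White has legal moves and is not in check → neither.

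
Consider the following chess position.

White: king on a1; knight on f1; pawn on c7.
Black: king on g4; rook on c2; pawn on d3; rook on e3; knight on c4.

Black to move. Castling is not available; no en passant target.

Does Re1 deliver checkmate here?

yes

After Re1: white king on a1; in check: yes, from the black rook on e1.
King squares — b1: attacked by Re1; a2: attacked by Rc2; b2: attacked by Rc2.
White has no legal moves → checkmate.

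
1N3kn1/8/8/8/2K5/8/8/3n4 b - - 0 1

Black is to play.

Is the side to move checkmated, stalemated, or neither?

Black to move; black king on f8.
In check: no.
Legal moves for Black: Ne7, Nh6, Nf6, Ke8, Kg7, Kf7, Ke7, Ne3+, Nc3, Nf2, Nb2+.
Black has 11 legal moves and is not in check → neither.

neither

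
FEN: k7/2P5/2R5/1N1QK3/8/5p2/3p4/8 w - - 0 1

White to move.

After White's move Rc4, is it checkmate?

After Rc4: black king on a8; in check: yes, from the white queen on d5.
King squares — a7: attacked by Nb5; b7: attacked by Qd5; b8: attacked by Pc7.
Black has no legal moves → checkmate.

yes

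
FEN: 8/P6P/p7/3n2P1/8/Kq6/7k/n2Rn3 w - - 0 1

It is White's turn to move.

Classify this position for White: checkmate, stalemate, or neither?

checkmate

White to move; white king on a3.
In check: yes, from the black queen on b3.
King squares — a2: attacked by Qb3; b2: attacked by Qb3; b3: attacked by Na1; a4: attacked by Qb3; b4: attacked by Qb3.
Legal moves for White: none.
In check with no legal moves → checkmate.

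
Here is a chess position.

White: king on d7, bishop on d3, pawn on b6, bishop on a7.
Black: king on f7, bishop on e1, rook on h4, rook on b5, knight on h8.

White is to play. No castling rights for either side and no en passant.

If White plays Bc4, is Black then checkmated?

no

After Bc4: black king on f7; in check: yes, from the white bishop on c4.
Black has 6 legal replies: Kf8, Kg7, Kg6, Kf6, Rd5+, Rxc4.
In check but a legal move exists → not checkmate.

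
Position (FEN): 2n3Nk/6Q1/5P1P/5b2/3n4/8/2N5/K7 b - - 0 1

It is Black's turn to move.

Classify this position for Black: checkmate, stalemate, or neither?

checkmate

Black to move; black king on h8.
In check: yes, from the white queen on g7.
King squares — g7: attacked by Pf6; h7: attacked by Qg7; g8: attacked by Qg7.
Legal moves for Black: none.
In check with no legal moves → checkmate.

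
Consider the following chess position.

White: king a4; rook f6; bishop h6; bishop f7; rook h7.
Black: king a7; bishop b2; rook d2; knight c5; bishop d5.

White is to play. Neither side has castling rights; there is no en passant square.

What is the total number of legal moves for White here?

White to move; king on a4.
In check: yes, from the black knight on c5.
Legal moves: Kb5, Ka5, Kb4.
Count: 3.

3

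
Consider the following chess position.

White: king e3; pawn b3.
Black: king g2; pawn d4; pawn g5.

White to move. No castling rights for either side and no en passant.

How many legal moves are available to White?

White to move; king on e3.
In check: yes, from the black pawn on d4.
Legal moves: Ke4, Kxd4, Kd3, Ke2, Kd2.
Count: 5.

5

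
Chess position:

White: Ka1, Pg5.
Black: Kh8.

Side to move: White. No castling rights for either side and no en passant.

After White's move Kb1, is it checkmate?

no

After Kb1: black king on h8; in check: no.
Black is not in check, so this cannot be checkmate.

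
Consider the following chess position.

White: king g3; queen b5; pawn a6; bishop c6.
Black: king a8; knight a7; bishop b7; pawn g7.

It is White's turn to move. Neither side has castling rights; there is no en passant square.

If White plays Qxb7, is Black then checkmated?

yes

After Qxb7: black king on a8; in check: yes, from the white queen on b7.
King squares — a7: own knight; b7: attacked by Pa6; b8: attacked by Qb7.
Black has no legal moves → checkmate.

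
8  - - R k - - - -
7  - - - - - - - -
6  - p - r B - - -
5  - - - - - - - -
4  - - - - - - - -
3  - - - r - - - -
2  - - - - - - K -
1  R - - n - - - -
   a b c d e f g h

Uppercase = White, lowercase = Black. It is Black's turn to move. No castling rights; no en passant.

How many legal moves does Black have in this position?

Black to move; king on d8.
In check: yes, from the white rook on c8.
Legal moves: Ke7.
Count: 1.

1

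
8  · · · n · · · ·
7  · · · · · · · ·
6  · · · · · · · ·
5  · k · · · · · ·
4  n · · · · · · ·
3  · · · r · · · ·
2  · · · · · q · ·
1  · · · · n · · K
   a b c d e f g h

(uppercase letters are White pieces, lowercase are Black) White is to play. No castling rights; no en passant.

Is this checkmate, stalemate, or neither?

stalemate

White to move; white king on h1.
In check: no.
King squares — g1: attacked by Qf2; g2: attacked by Ne1; h2: attacked by Qf2.
Legal moves for White: none.
Not in check and no legal moves → stalemate.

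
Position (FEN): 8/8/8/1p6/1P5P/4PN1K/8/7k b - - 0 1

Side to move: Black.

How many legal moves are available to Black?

0

Black to move; king on h1.
In check: no.
Legal moves: none.
Count: 0.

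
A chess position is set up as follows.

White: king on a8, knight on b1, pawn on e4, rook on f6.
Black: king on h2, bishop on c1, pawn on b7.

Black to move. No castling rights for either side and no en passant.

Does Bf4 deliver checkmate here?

After Bf4: white king on a8; in check: no.
White is not in check, so this cannot be checkmate.

no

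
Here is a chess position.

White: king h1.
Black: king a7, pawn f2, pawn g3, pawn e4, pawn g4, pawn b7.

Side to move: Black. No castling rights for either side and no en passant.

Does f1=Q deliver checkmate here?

yes

After f1=Q: white king on h1; in check: yes, from the black queen on f1.
King squares — g1: attacked by Qf1; g2: attacked by Qf1; h2: attacked by Pg3.
White has no legal moves → checkmate.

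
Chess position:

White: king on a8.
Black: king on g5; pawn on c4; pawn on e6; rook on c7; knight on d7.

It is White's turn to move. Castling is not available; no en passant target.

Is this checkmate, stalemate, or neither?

stalemate

White to move; white king on a8.
In check: no.
King squares — a7: attacked by Rc7; b7: attacked by Rc7; b8: attacked by Nd7.
Legal moves for White: none.
Not in check and no legal moves → stalemate.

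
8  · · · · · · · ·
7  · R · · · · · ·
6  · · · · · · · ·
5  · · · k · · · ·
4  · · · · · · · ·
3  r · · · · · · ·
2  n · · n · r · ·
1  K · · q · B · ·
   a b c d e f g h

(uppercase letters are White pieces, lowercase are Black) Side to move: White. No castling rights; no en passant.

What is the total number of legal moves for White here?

White to move; king on a1.
In check: yes, from the black queen on d1.
Legal moves: Kb2, Rb1.
Count: 2.

2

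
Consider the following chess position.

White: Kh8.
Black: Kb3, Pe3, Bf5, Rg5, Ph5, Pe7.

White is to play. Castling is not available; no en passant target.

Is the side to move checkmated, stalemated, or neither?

White to move; white king on h8.
In check: no.
King squares — g7: attacked by Rg5; h7: attacked by Bf5; g8: attacked by Rg5.
Legal moves for White: none.
Not in check and no legal moves → stalemate.

stalemate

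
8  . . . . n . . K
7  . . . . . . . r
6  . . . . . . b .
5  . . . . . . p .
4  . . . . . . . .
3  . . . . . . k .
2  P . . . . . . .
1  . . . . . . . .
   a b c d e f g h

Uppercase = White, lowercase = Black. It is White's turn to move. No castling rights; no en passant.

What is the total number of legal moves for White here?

1

White to move; king on h8.
In check: yes, from the black rook on h7.
Legal moves: Kg8.
Count: 1.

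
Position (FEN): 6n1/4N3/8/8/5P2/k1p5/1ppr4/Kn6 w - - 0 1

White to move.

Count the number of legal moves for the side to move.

White to move; king on a1.
In check: yes, from the black pawn on b2.
Legal moves: none.
Count: 0.

0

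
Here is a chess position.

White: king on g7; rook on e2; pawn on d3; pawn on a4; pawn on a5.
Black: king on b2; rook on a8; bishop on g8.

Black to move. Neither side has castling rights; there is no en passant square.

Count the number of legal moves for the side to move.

Black to move; king on b2.
In check: yes, from the white rook on e2.
Legal moves: Kc3, Kb3, Ka3, Kc1, Kb1, Ka1.
Count: 6.

6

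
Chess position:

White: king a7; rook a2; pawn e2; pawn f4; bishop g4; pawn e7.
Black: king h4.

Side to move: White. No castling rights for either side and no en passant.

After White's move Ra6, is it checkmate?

no

After Ra6: black king on h4; in check: no.
Black is not in check, so this cannot be checkmate.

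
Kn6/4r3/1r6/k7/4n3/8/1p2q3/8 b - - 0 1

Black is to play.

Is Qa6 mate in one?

yes

After Qa6: white king on a8; in check: yes, from the black queen on a6.
King squares — a7: attacked by Qa6; b7: attacked by Qa6; b8: attacked by Rb6.
White has no legal moves → checkmate.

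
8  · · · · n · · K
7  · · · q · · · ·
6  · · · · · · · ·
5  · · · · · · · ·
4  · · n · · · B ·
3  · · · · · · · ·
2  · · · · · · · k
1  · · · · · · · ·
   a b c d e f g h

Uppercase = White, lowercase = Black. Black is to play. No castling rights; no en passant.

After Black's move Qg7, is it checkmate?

After Qg7: white king on h8; in check: yes, from the black queen on g7.
King squares — g7: attacked by Ne8; h7: attacked by Qg7; g8: attacked by Qg7.
White has no legal moves → checkmate.

yes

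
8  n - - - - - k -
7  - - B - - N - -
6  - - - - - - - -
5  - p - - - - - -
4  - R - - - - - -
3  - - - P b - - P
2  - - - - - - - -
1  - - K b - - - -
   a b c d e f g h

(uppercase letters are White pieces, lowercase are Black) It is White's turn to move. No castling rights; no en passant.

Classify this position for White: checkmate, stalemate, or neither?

White to move; white king on c1.
In check: yes, from the black bishop on e3.
Legal moves for White: Kb2, Kxd1, Kb1.
White is in check but has 3 legal moves → neither.

neither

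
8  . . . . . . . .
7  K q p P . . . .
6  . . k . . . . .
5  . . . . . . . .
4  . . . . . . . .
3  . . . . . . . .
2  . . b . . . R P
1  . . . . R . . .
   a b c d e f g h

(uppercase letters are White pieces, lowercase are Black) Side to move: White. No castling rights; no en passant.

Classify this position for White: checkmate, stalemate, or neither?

checkmate

White to move; white king on a7.
In check: yes, from the black queen on b7.
King squares — a6: attacked by Qb7; b6: attacked by Kc6; b7: attacked by Kc6; a8: attacked by Qb7; b8: attacked by Qb7.
Legal moves for White: none.
In check with no legal moves → checkmate.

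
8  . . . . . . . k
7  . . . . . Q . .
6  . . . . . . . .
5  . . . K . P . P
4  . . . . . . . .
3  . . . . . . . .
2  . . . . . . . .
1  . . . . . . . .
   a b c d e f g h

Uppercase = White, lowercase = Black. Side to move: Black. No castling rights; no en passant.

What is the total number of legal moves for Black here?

0

Black to move; king on h8.
In check: no.
Legal moves: none.
Count: 0.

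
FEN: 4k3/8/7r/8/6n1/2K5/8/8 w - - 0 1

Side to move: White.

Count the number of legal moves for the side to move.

White to move; king on c3.
In check: no.
Legal moves: Kd4, Kc4, Kb4, Kd3, Kb3, Kd2, Kc2, Kb2.
Count: 8.

8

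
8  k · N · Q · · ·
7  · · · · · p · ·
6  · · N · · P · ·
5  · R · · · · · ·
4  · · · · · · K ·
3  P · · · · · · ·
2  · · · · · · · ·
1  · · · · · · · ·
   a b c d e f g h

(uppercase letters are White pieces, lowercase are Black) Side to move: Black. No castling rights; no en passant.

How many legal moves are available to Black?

0

Black to move; king on a8.
In check: no.
Legal moves: none.
Count: 0.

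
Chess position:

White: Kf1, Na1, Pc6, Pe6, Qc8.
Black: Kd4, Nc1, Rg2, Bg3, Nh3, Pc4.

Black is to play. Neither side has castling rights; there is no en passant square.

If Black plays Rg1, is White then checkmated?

yes

After Rg1: white king on f1; in check: yes, from the black rook on g1.
King squares — e1: attacked by Rg1; g1: attacked by Nh3; e2: attacked by Nc1; f2: attacked by Bg3; g2: attacked by Rg1.
White has no legal moves → checkmate.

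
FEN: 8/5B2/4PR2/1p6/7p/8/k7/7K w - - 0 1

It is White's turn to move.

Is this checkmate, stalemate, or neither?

White to move; white king on h1.
In check: no.
Legal moves for White: Bg8, Be8, Bg6, Bh5, Rh6, Rg6, Rf5, Rf4, Rf3, Rf2+, Rf1, Kh2, Kg2, Kg1, e7+.
White has 15 legal moves and is not in check → neither.

neither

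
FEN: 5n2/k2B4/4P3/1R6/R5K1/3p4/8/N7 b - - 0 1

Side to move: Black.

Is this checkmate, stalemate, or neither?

Black to move; black king on a7.
In check: yes, from the white rook on a4.
King squares — a6: attacked by Ra4; b6: attacked by Rb5; b7: attacked by Rb5; a8: attacked by Ra4; b8: attacked by Rb5.
Legal moves for Black: none.
In check with no legal moves → checkmate.

checkmate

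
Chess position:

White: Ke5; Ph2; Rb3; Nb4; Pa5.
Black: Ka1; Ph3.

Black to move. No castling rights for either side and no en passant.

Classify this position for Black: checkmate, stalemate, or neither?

Black to move; black king on a1.
In check: no.
King squares — b1: attacked by Rb3; a2: attacked by Nb4; b2: attacked by Rb3.
Legal moves for Black: none.
Not in check and no legal moves → stalemate.

stalemate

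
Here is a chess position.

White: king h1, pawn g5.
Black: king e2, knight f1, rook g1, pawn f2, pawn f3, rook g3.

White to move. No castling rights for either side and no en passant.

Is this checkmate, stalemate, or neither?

White to move; white king on h1.
In check: yes, from the black rook on g1.
King squares — g1: attacked by Pf2; g2: attacked by Rg1; h2: attacked by Nf1.
Legal moves for White: none.
In check with no legal moves → checkmate.

checkmate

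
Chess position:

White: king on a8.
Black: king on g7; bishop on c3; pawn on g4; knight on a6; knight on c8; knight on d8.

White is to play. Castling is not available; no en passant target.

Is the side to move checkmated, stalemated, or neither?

stalemate

White to move; white king on a8.
In check: no.
King squares — a7: attacked by Nc8; b7: attacked by Nd8; b8: attacked by Na6.
Legal moves for White: none.
Not in check and no legal moves → stalemate.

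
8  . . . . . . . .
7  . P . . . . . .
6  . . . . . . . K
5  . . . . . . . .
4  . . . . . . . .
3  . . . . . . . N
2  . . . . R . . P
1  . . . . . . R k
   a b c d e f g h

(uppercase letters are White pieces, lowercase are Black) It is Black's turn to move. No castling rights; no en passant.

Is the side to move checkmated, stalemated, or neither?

Black to move; black king on h1.
In check: yes, from the white rook on g1.
King squares — g1: attacked by Nh3; g2: attacked by Rg1; h2: attacked by Re2.
Legal moves for Black: none.
In check with no legal moves → checkmate.

checkmate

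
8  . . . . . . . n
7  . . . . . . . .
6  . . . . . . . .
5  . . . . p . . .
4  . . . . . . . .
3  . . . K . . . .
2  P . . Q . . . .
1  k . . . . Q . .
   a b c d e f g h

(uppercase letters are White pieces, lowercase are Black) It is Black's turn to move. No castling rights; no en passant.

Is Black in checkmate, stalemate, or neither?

Black to move; black king on a1.
In check: yes, from the white queen on f1.
King squares — b1: attacked by Qf1; a2: attacked by Qd2; b2: attacked by Qd2.
Legal moves for Black: none.
In check with no legal moves → checkmate.

checkmate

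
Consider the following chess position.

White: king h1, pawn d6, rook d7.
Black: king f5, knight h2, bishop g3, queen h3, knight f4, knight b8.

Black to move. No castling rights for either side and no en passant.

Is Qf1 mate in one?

After Qf1: white king on h1; in check: yes, from the black queen on f1.
King squares — g1: attacked by Qf1; g2: attacked by Qf1; h2: attacked by Bg3.
White has no legal moves → checkmate.

yes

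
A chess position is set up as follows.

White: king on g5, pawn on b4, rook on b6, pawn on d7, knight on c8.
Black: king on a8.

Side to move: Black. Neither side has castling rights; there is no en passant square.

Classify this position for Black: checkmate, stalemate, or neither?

stalemate

Black to move; black king on a8.
In check: no.
King squares — a7: attacked by Nc8; b7: attacked by Rb6; b8: attacked by Rb6.
Legal moves for Black: none.
Not in check and no legal moves → stalemate.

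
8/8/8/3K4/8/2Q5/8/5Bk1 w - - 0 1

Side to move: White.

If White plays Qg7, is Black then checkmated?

After Qg7: black king on g1; in check: yes, from the white queen on g7.
Black has 4 legal replies: Kh2, Kf2, Kh1, Kxf1.
In check but a legal move exists → not checkmate.

no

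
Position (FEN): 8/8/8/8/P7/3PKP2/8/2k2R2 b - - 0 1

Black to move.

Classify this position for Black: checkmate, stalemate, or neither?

Black to move; black king on c1.
In check: yes, from the white rook on f1.
Legal moves for Black: Kc2, Kb2.
Black is in check but has 2 legal moves → neither.

neither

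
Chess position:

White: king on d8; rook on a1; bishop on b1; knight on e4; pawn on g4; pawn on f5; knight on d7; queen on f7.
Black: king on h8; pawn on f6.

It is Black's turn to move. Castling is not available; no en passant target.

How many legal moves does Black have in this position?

0

Black to move; king on h8.
In check: no.
Legal moves: none.
Count: 0.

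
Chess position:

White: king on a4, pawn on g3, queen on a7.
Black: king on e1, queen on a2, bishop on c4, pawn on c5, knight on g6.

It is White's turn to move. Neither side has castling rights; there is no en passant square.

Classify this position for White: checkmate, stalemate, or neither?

White to move; white king on a4.
In check: yes, from the black queen on a2.
King squares — a3: attacked by Qa2; b3: attacked by Qa2; b4: attacked by Pc5; a5: attacked by Qa2; b5: attacked by Bc4.
Legal moves for White: none.
In check with no legal moves → checkmate.

checkmate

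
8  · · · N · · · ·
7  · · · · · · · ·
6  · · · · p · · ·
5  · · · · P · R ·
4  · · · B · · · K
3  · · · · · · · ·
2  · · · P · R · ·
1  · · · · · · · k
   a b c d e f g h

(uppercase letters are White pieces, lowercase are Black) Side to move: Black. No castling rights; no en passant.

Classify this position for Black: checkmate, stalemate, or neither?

Black to move; black king on h1.
In check: no.
King squares — g1: attacked by Rg5; g2: attacked by Rf2; h2: attacked by Rf2.
Legal moves for Black: none.
Not in check and no legal moves → stalemate.

stalemate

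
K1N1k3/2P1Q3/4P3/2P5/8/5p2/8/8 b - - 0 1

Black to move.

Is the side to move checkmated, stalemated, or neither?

Black to move; black king on e8.
In check: yes, from the white queen on e7.
King squares — d7: attacked by Pe6; e7: attacked by Nc8; f7: attacked by Pe6; d8: attacked by Pc7; f8: attacked by Qe7.
Legal moves for Black: none.
In check with no legal moves → checkmate.

checkmate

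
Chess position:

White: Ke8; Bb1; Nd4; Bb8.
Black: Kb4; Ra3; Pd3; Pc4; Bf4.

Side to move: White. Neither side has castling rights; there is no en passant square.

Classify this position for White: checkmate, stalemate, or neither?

White to move; white king on e8.
In check: no.
Legal moves for White include: Kf8, Kd8, Kf7, Ke7, Kd7, Bc7, Ba7, Bd6+, Be5, Bxf4, Ne6, Nc6+, Nf5, Nb5, Nf3, Nb3, Ne2, Nc2+, ... (list truncated; more exist).
White has legal moves and is not in check → neither.

neither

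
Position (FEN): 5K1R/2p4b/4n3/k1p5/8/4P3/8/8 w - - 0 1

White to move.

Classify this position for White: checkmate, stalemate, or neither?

White to move; white king on f8.
In check: yes, from the black knight on e6.
King squares — e7: available; f7: available; g7: attacked by Ne6; e8: available; g8: attacked by Bh7.
Legal moves for White: Ke8, Kf7, Ke7.
White is in check but has 3 legal moves → neither.

neither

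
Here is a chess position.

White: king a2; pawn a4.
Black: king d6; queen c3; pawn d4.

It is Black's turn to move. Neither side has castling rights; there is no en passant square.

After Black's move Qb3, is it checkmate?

no

After Qb3: white king on a2; in check: yes, from the black queen on b3.
White has 2 legal replies: Kxb3, Ka1.
In check but a legal move exists → not checkmate.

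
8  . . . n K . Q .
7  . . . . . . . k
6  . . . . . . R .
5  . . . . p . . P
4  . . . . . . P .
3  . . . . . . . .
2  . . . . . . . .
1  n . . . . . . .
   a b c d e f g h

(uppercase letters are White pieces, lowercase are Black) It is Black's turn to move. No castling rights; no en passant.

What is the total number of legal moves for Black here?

Black to move; king on h7.
In check: yes, from the white queen on g8.
Legal moves: none.
Count: 0.

0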